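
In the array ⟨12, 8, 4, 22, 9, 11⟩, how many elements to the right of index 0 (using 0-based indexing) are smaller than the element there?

4

The element at index 0 is 12.
Elements after it: 8, 4, 22, 9, 11
Those smaller than 12: 8, 4, 9, 11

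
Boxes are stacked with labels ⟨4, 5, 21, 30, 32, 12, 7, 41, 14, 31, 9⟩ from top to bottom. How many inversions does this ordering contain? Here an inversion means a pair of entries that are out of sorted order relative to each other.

20 out-of-order pairs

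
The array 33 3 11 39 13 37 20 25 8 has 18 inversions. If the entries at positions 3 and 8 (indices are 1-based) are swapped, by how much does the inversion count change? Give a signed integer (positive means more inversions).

+5

Positions 3 and 8 hold 11 and 25; after swapping, the array is [33, 3, 25, 39, 13, 37, 20, 11, 8].
Element-by-element contributions:
33 → 3, 25, 13, 20, 11, 8 → 6
3 → none → 0
25 → 13, 20, 11, 8 → 4
39 → 13, 37, 20, 11, 8 → 5
13 → 11, 8 → 2
37 → 20, 11, 8 → 3
20 → 11, 8 → 2
11 → 8 → 1
8 → none → 0
Sum: 6 + 0 + 4 + 5 + 2 + 3 + 2 + 1 + 0 = 23
Change: 23 − 18 = +5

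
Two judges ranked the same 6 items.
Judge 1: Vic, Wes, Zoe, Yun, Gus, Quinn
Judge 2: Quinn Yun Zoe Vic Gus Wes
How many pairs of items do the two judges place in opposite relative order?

11 discordant pairs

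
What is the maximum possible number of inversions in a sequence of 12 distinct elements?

66

A reversed (strictly descending) arrangement makes every pair an inversion, giving C(12, 2) inversions.
C(12, 2) = 12·11/2 = 66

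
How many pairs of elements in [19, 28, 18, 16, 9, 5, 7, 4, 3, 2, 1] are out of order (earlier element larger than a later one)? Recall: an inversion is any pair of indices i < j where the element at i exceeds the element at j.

53

Sweep left to right; for each value list the smaller values that follow it:
19 → 18, 16, 9, 5, 7, 4, 3, 2, 1 → 9
28 → 18, 16, 9, 5, 7, 4, 3, 2, 1 → 9
18 → 16, 9, 5, 7, 4, 3, 2, 1 → 8
16 → 9, 5, 7, 4, 3, 2, 1 → 7
9 → 5, 7, 4, 3, 2, 1 → 6
5 → 4, 3, 2, 1 → 4
7 → 4, 3, 2, 1 → 4
4 → 3, 2, 1 → 3
3 → 2, 1 → 2
2 → 1 → 1
1 → none → 0
Sum: 9 + 9 + 8 + 7 + 6 + 4 + 4 + 3 + 2 + 1 + 0 = 53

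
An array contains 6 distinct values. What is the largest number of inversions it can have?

15

A reversed (strictly descending) arrangement makes every pair an inversion, giving C(6, 2) inversions.
C(6, 2) = 6·5/2 = 15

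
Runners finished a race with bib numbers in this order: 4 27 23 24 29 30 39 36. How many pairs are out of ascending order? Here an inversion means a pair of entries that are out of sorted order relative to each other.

For each element, count later entries that are smaller:
4 → none → 0
27 → 23, 24 → 2
23 → none → 0
24 → none → 0
29 → none → 0
30 → none → 0
39 → 36 → 1
36 → none → 0
Sum: 0 + 2 + 0 + 0 + 0 + 0 + 1 + 0 = 3

3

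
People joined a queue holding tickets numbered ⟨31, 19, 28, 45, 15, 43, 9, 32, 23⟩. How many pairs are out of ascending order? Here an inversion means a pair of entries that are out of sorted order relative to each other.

20

Sweep left to right; for each value list the smaller values that follow it:
31 → 19, 28, 15, 9, 23 → 5
19 → 15, 9 → 2
28 → 15, 9, 23 → 3
45 → 15, 43, 9, 32, 23 → 5
15 → 9 → 1
43 → 9, 32, 23 → 3
9 → none → 0
32 → 23 → 1
23 → none → 0
Sum: 5 + 2 + 3 + 5 + 1 + 3 + 0 + 1 + 0 = 20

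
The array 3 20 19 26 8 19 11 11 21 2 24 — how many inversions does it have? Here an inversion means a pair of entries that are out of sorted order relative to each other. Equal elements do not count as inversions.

Count, for each position, how many later elements it exceeds:
3 → 2 → 1
20 → 19, 8, 19, 11, 11, 2 → 6
19 → 8, 11, 11, 2 → 4
26 → 8, 19, 11, 11, 21, 2, 24 → 7
8 → 2 → 1
19 → 11, 11, 2 → 3
11 → 2 → 1
11 → 2 → 1
21 → 2 → 1
2 → none → 0
24 → none → 0
Sum: 1 + 6 + 4 + 7 + 1 + 3 + 1 + 1 + 1 + 0 + 0 = 25

25 out-of-order pairs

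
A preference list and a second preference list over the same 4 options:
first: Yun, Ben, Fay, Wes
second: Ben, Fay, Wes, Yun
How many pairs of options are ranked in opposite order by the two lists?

3

Assign each item its position (1..4) in the first ordering, then rewrite the second ordering as that position sequence:
positions: Yun→1, Ben→2, Fay→3, Wes→4
second ordering as positions: [2, 3, 4, 1]
Discordant pairs = inversions in this position sequence.
2: 1 → 1
3: 1 → 1
4: 1 → 1
1: 0
Total: 1 + 1 + 1 + 0 = 3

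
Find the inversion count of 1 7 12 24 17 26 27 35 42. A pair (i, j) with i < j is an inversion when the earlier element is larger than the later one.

Sweep left to right; for each value list the smaller values that follow it:
1 → none → 0
7 → none → 0
12 → none → 0
24 → 17 → 1
17 → none → 0
26 → none → 0
27 → none → 0
35 → none → 0
42 → none → 0
Sum: 0 + 0 + 0 + 1 + 0 + 0 + 0 + 0 + 0 = 1

1 out-of-order pair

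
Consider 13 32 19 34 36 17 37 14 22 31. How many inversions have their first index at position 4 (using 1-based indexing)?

4

The element at index 4 is 34.
Elements after it: 36, 17, 37, 14, 22, 31
Those smaller than 34: 17, 14, 22, 31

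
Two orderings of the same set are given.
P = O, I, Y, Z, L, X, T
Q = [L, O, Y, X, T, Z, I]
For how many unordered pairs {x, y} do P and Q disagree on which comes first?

There are 10 disagreeing pairs.

Assign each item its position (1..7) in the first ordering, then rewrite the second ordering as that position sequence:
positions: O→1, I→2, Y→3, Z→4, L→5, X→6, T→7
second ordering as positions: [5, 1, 3, 6, 7, 4, 2]
Discordant pairs = inversions in this position sequence.
5: 1, 3, 4, 2 → 4
1: 0
3: 2 → 1
6: 4, 2 → 2
7: 4, 2 → 2
4: 2 → 1
2: 0
Total: 4 + 0 + 1 + 2 + 2 + 1 + 0 = 10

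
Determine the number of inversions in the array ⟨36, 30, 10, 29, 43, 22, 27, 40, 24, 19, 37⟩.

There are 30 inversions.

Element-by-element contributions:
36 → 30, 10, 29, 22, 27, 24, 19 → 7
30 → 10, 29, 22, 27, 24, 19 → 6
10 → none → 0
29 → 22, 27, 24, 19 → 4
43 → 22, 27, 40, 24, 19, 37 → 6
22 → 19 → 1
27 → 24, 19 → 2
40 → 24, 19, 37 → 3
24 → 19 → 1
19 → none → 0
37 → none → 0
Sum: 7 + 6 + 0 + 4 + 6 + 1 + 2 + 3 + 1 + 0 + 0 = 30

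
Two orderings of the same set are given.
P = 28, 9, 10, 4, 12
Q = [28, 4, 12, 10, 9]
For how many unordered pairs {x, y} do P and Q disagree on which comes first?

5 disagreeing pairs

Assign each item its position (1..5) in the first ordering, then rewrite the second ordering as that position sequence:
positions: 28→1, 9→2, 10→3, 4→4, 12→5
second ordering as positions: [1, 4, 5, 3, 2]
Discordant pairs = inversions in this position sequence.
1: 0
4: 3, 2 → 2
5: 3, 2 → 2
3: 2 → 1
2: 0
Total: 0 + 2 + 2 + 1 + 0 = 5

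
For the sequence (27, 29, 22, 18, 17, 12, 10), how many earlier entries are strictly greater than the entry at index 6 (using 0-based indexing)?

6 such elements

The element at index 6 is 10.
Elements before it: 27, 29, 22, 18, 17, 12
Those larger than 10: 27, 29, 22, 18, 17, 12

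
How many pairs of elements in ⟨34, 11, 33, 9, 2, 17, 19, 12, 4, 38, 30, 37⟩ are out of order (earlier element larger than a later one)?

28 inversions

Count, for each position, how many later elements it exceeds:
34 → 11, 33, 9, 2, 17, 19, 12, 4, 30 → 9
11 → 9, 2, 4 → 3
33 → 9, 2, 17, 19, 12, 4, 30 → 7
9 → 2, 4 → 2
2 → none → 0
17 → 12, 4 → 2
19 → 12, 4 → 2
12 → 4 → 1
4 → none → 0
38 → 30, 37 → 2
30 → none → 0
37 → none → 0
Sum: 9 + 3 + 7 + 2 + 0 + 2 + 2 + 1 + 0 + 2 + 0 + 0 = 28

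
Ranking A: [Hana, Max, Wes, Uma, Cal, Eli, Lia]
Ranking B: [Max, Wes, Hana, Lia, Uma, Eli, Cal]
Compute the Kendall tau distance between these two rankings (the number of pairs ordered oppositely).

6 discordant pairs

Assign each item its position (1..7) in the first ordering, then rewrite the second ordering as that position sequence:
positions: Hana→1, Max→2, Wes→3, Uma→4, Cal→5, Eli→6, Lia→7
second ordering as positions: [2, 3, 1, 7, 4, 6, 5]
Discordant pairs = inversions in this position sequence.
2: 1 → 1
3: 1 → 1
1: 0
7: 4, 6, 5 → 3
4: 0
6: 5 → 1
5: 0
Total: 1 + 1 + 0 + 3 + 0 + 1 + 0 = 6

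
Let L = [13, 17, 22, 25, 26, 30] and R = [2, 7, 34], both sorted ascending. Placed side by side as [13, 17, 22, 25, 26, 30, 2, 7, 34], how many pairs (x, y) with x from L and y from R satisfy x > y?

Cross-inversions: 12

Count, for every r in R, how many entries of L exceed r:
r = 2: 13, 17, 22, 25, 26, 30 → 6
r = 7: 13, 17, 22, 25, 26, 30 → 6
r = 34: none → 0
Cross-inversions: 6 + 6 + 0 = 12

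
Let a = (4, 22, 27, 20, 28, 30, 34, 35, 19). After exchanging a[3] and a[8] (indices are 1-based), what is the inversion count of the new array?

16 inversions

Positions 3 and 8 hold 27 and 35; after swapping, the array is [4, 22, 35, 20, 28, 30, 34, 27, 19].
Element-by-element contributions:
4 → none → 0
22 → 20, 19 → 2
35 → 20, 28, 30, 34, 27, 19 → 6
20 → 19 → 1
28 → 27, 19 → 2
30 → 27, 19 → 2
34 → 27, 19 → 2
27 → 19 → 1
19 → none → 0
Sum: 0 + 2 + 6 + 1 + 2 + 2 + 2 + 1 + 0 = 16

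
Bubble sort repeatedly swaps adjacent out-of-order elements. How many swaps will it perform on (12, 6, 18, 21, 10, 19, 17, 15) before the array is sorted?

Each adjacent swap fixes exactly one inversion, so the minimum swap count equals the number of inversions.
Count inversions — for each element, later elements that are smaller:
12: 6, 10 → 2
6: none → 0
18: 10, 17, 15 → 3
21: 10, 19, 17, 15 → 4
10: none → 0
19: 17, 15 → 2
17: 15 → 1
15: none → 0
Total inversions: 2 + 0 + 3 + 4 + 0 + 2 + 1 + 0 = 12

There are 12 swaps.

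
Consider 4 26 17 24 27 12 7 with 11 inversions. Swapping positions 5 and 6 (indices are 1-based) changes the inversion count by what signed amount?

-1

Positions 5 and 6 hold 27 and 12; after swapping, the array is [4, 26, 17, 24, 12, 27, 7].
Sweep left to right; for each value list the smaller values that follow it:
4: 0
26: 4
17: 2
24: 2
12: 1
27: 1
7: 0
Sum: 0 + 4 + 2 + 2 + 1 + 1 + 0 = 10
Change: 10 − 11 = -1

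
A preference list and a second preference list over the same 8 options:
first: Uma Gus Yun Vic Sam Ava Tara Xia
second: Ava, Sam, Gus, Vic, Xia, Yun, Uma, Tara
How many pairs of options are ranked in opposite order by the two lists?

Assign each item its position (1..8) in the first ordering, then rewrite the second ordering as that position sequence:
positions: Uma→1, Gus→2, Yun→3, Vic→4, Sam→5, Ava→6, Tara→7, Xia→8
second ordering as positions: [6, 5, 2, 4, 8, 3, 1, 7]
Discordant pairs = inversions in this position sequence.
6: 5, 2, 4, 3, 1 → 5
5: 2, 4, 3, 1 → 4
2: 1 → 1
4: 3, 1 → 2
8: 3, 1, 7 → 3
3: 1 → 1
1: 0
7: 0
Total: 5 + 4 + 1 + 2 + 3 + 1 + 0 + 0 = 16

16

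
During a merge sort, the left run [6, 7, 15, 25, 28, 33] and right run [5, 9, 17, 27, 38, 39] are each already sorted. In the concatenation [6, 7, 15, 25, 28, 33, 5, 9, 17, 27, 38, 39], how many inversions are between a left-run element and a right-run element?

Count, for every r in R, how many entries of L exceed r:
r = 5: 6, 7, 15, 25, 28, 33 → 6
r = 9: 15, 25, 28, 33 → 4
r = 17: 25, 28, 33 → 3
r = 27: 28, 33 → 2
r = 38: none → 0
r = 39: none → 0
Cross-inversions: 6 + 4 + 3 + 2 + 0 + 0 = 15

15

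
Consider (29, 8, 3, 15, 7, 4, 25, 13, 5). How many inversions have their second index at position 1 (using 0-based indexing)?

The element at index 1 is 8.
Elements before it: 29
Those larger than 8: 29

1 such element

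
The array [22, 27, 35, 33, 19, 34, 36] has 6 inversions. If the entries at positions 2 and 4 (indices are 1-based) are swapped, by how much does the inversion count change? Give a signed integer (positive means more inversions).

Positions 2 and 4 hold 27 and 33; after swapping, the array is [22, 33, 35, 27, 19, 34, 36].
Sweep left to right; for each value list the smaller values that follow it:
22 → 19 → 1
33 → 27, 19 → 2
35 → 27, 19, 34 → 3
27 → 19 → 1
19 → none → 0
34 → none → 0
36 → none → 0
Sum: 1 + 2 + 3 + 1 + 0 + 0 + 0 = 7
Change: 7 − 6 = +1

+1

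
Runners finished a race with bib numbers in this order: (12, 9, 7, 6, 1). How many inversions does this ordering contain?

Listing every pair i<j with a[i]>a[j] (using 0-based positions):
(0,1): 12 > 9
(0,2): 12 > 7
(0,3): 12 > 6
(0,4): 12 > 1
(1,2): 9 > 7
(1,3): 9 > 6
(1,4): 9 > 1
(2,3): 7 > 6
(2,4): 7 > 1
(3,4): 6 > 1
That's 10 pairs.

10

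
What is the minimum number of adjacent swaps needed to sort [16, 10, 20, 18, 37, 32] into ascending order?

3

Minimum adjacent swaps = number of inversions (each swap of adjacent out-of-order elements removes one inversion and no swap can remove more).
Count inversions — for each element, later elements that are smaller:
16: 10 → 1
10: none → 0
20: 18 → 1
18: none → 0
37: 32 → 1
32: none → 0
Total inversions: 1 + 0 + 1 + 0 + 1 + 0 = 3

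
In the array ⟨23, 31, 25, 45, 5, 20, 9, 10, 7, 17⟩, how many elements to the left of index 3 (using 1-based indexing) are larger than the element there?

1 such element

The element at index 3 is 25.
Elements before it: 23, 31
Those larger than 25: 31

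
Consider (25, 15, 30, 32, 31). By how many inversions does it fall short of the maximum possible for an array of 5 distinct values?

8

Maximum inversions for 5 distinct elements is C(5, 2) = 5·4/2 = 10.
Current inversions — for each element, count later smaller elements:
25: 1
15: 0
30: 0
32: 1
31: 0
Current total: 1 + 0 + 0 + 1 + 0 = 2
Shortfall: 10 − 2 = 8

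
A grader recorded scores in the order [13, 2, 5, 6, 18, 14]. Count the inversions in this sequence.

There are 4 inversions.

Out-of-order index pairs (1-indexed):
(1,2): 13 > 2
(1,3): 13 > 5
(1,4): 13 > 6
(5,6): 18 > 14
That's 4 pairs.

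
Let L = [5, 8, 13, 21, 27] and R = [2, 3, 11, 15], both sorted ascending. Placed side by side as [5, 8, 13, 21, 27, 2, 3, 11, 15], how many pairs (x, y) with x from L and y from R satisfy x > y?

For each element r of the right run, count left-run elements greater than r:
r = 2: 5, 8, 13, 21, 27 → 5
r = 3: 5, 8, 13, 21, 27 → 5
r = 11: 13, 21, 27 → 3
r = 15: 21, 27 → 2
Cross-inversions: 5 + 5 + 3 + 2 = 15

There are 15 cross-inversions.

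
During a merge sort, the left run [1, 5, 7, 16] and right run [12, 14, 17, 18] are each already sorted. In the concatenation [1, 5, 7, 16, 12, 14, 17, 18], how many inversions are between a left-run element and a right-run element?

Count, for every r in R, how many entries of L exceed r:
r = 12: 16 → 1
r = 14: 16 → 1
r = 17: none → 0
r = 18: none → 0
Cross-inversions: 1 + 1 + 0 + 0 = 2

2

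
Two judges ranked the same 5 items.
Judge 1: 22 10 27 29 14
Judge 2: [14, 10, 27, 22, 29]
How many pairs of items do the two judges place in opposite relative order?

Assign each item its position (1..5) in the first ordering, then rewrite the second ordering as that position sequence:
positions: 22→1, 10→2, 27→3, 29→4, 14→5
second ordering as positions: [5, 2, 3, 1, 4]
Discordant pairs = inversions in this position sequence.
5: 2, 3, 1, 4 → 4
2: 1 → 1
3: 1 → 1
1: 0
4: 0
Total: 4 + 1 + 1 + 0 + 0 = 6

6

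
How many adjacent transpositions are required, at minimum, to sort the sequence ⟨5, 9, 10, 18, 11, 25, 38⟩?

Each adjacent swap fixes exactly one inversion, so the minimum swap count equals the number of inversions.
Count inversions — for each element, later elements that are smaller:
5: none → 0
9: none → 0
10: none → 0
18: 11 → 1
11: none → 0
25: none → 0
38: none → 0
Total inversions: 0 + 0 + 0 + 1 + 0 + 0 + 0 = 1

1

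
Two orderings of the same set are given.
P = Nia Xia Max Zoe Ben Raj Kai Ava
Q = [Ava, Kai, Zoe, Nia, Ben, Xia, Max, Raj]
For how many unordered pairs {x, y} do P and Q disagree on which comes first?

Assign each item its position (1..8) in the first ordering, then rewrite the second ordering as that position sequence:
positions: Nia→1, Xia→2, Max→3, Zoe→4, Ben→5, Raj→6, Kai→7, Ava→8
second ordering as positions: [8, 7, 4, 1, 5, 2, 3, 6]
Discordant pairs = inversions in this position sequence.
8: 7, 4, 1, 5, 2, 3, 6 → 7
7: 4, 1, 5, 2, 3, 6 → 6
4: 1, 2, 3 → 3
1: 0
5: 2, 3 → 2
2: 0
3: 0
6: 0
Total: 7 + 6 + 3 + 0 + 2 + 0 + 0 + 0 = 18

18 disagreeing pairs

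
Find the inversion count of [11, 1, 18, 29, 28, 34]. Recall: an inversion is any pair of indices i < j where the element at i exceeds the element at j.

Listing every pair i<j with a[i]>a[j] (using 1-based positions):
(1,2): 11 > 1
(4,5): 29 > 28
That's 2 pairs.

2 inversions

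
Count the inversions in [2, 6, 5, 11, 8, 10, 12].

3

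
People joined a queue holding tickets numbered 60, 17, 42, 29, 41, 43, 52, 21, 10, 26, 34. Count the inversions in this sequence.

33 out-of-order pairs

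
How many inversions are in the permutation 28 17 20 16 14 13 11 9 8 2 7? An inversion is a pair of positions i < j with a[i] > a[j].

53

For each element, count later entries that are smaller:
28: 10
17: 8
20: 8
16: 7
14: 6
13: 5
11: 4
9: 3
8: 2
2: 0
7: 0
Sum: 10 + 8 + 8 + 7 + 6 + 5 + 4 + 3 + 2 + 0 + 0 = 53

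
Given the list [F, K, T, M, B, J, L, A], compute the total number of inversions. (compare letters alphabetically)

17 out-of-order pairs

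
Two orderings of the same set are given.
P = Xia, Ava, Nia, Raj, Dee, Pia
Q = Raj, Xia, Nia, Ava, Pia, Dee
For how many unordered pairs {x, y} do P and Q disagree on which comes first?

5 disagreeing pairs

Assign each item its position (1..6) in the first ordering, then rewrite the second ordering as that position sequence:
positions: Xia→1, Ava→2, Nia→3, Raj→4, Dee→5, Pia→6
second ordering as positions: [4, 1, 3, 2, 6, 5]
Discordant pairs = inversions in this position sequence.
4: 1, 3, 2 → 3
1: 0
3: 2 → 1
2: 0
6: 5 → 1
5: 0
Total: 3 + 0 + 1 + 0 + 1 + 0 = 5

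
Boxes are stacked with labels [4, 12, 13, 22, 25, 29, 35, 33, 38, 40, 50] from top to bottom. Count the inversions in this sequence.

1

For each element, count later entries that are smaller:
4 → none → 0
12 → none → 0
13 → none → 0
22 → none → 0
25 → none → 0
29 → none → 0
35 → 33 → 1
33 → none → 0
38 → none → 0
40 → none → 0
50 → none → 0
Sum: 0 + 0 + 0 + 0 + 0 + 0 + 1 + 0 + 0 + 0 + 0 = 1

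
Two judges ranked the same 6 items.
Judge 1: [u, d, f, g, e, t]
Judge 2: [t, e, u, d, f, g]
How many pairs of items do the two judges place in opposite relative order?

9 discordant pairs

Assign each item its position (1..6) in the first ordering, then rewrite the second ordering as that position sequence:
positions: u→1, d→2, f→3, g→4, e→5, t→6
second ordering as positions: [6, 5, 1, 2, 3, 4]
Discordant pairs = inversions in this position sequence.
6: 5, 1, 2, 3, 4 → 5
5: 1, 2, 3, 4 → 4
1: 0
2: 0
3: 0
4: 0
Total: 5 + 4 + 0 + 0 + 0 + 0 = 9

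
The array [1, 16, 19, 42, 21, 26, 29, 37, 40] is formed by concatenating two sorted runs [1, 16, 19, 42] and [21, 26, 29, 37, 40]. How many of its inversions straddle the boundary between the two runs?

There are 5 cross-inversions.

Take each right-half value and tally the left-half values above it:
r = 21: 42 → 1
r = 26: 42 → 1
r = 29: 42 → 1
r = 37: 42 → 1
r = 40: 42 → 1
Cross-inversions: 1 + 1 + 1 + 1 + 1 = 5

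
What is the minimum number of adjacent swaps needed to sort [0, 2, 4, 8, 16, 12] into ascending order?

Minimum adjacent swaps = number of inversions (each swap of adjacent out-of-order elements removes one inversion and no swap can remove more).
Count inversions — for each element, later elements that are smaller:
0: none → 0
2: none → 0
4: none → 0
8: none → 0
16: 12 → 1
12: none → 0
Total inversions: 0 + 0 + 0 + 0 + 1 + 0 = 1

1 swap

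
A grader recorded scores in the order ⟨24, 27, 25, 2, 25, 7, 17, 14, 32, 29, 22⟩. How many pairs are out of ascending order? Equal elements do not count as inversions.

25 inversions

Sweep left to right; for each value list the smaller values that follow it:
24: 5
27: 7
25: 5
2: 0
25: 4
7: 0
17: 1
14: 0
32: 2
29: 1
22: 0
Sum: 5 + 7 + 5 + 0 + 4 + 0 + 1 + 0 + 2 + 1 + 0 = 25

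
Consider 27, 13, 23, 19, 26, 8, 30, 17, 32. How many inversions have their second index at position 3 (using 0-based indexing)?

2

The element at index 3 is 19.
Elements before it: 27, 13, 23
Those larger than 19: 27, 23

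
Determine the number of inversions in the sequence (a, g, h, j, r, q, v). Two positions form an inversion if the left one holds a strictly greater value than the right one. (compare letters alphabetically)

There is 1 out-of-order pair.

Listing every pair i<j with a[i]>a[j] (using 1-based positions):
(5,6): r > q
That's 1 pair.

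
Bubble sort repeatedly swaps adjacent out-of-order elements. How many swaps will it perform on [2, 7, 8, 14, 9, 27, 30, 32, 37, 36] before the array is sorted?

2 adjacent swaps

Each adjacent swap fixes exactly one inversion, so the minimum swap count equals the number of inversions.
Count inversions — for each element, later elements that are smaller:
2: none → 0
7: none → 0
8: none → 0
14: 9 → 1
9: none → 0
27: none → 0
30: none → 0
32: none → 0
37: 36 → 1
36: none → 0
Total inversions: 0 + 0 + 0 + 1 + 0 + 0 + 0 + 0 + 1 + 0 = 2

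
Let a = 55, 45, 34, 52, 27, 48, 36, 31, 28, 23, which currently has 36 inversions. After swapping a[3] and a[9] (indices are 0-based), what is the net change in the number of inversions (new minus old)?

Positions 3 and 9 hold 52 and 23; after swapping, the array is [55, 45, 34, 23, 27, 48, 36, 31, 28, 52].
Count, for each position, how many later elements it exceeds:
55: 9
45: 6
34: 4
23: 0
27: 0
48: 3
36: 2
31: 1
28: 0
52: 0
Sum: 9 + 6 + 4 + 0 + 0 + 3 + 2 + 1 + 0 + 0 = 25
Change: 25 − 36 = -11

-11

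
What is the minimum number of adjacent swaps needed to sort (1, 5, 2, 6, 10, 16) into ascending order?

Minimum adjacent swaps = number of inversions (each swap of adjacent out-of-order elements removes one inversion and no swap can remove more).
Count inversions — for each element, later elements that are smaller:
1: none → 0
5: 2 → 1
2: none → 0
6: none → 0
10: none → 0
16: none → 0
Total inversions: 0 + 1 + 0 + 0 + 0 + 0 = 1

1 adjacent swap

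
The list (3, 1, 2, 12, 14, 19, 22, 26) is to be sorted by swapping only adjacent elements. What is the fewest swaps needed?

The minimum number of adjacent swaps to sort an array equals its inversion count, since every such swap removes exactly one inversion.
Count inversions — for each element, later elements that are smaller:
3: 1, 2 → 2
1: none → 0
2: none → 0
12: none → 0
14: none → 0
19: none → 0
22: none → 0
26: none → 0
Total inversions: 2 + 0 + 0 + 0 + 0 + 0 + 0 + 0 = 2

There are 2 swaps.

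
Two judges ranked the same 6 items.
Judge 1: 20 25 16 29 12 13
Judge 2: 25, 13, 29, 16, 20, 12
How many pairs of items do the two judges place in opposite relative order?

There are 8 discordant pairs.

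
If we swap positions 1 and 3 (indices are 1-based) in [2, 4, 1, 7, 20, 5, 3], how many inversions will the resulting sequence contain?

Positions 1 and 3 hold 2 and 1; after swapping, the array is [1, 4, 2, 7, 20, 5, 3].
Element-by-element contributions:
1: 0
4: 2
2: 0
7: 2
20: 2
5: 1
3: 0
Sum: 0 + 2 + 0 + 2 + 2 + 1 + 0 = 7

7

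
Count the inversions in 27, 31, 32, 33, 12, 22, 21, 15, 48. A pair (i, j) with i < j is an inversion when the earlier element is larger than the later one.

19

Element-by-element contributions:
27: 4
31: 4
32: 4
33: 4
12: 0
22: 2
21: 1
15: 0
48: 0
Sum: 4 + 4 + 4 + 4 + 0 + 2 + 1 + 0 + 0 = 19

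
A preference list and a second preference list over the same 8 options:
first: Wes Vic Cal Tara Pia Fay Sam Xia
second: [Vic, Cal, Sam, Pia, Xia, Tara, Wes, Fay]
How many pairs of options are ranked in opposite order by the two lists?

There are 12 pairs.

Assign each item its position (1..8) in the first ordering, then rewrite the second ordering as that position sequence:
positions: Wes→1, Vic→2, Cal→3, Tara→4, Pia→5, Fay→6, Sam→7, Xia→8
second ordering as positions: [2, 3, 7, 5, 8, 4, 1, 6]
Discordant pairs = inversions in this position sequence.
2: 1 → 1
3: 1 → 1
7: 5, 4, 1, 6 → 4
5: 4, 1 → 2
8: 4, 1, 6 → 3
4: 1 → 1
1: 0
6: 0
Total: 1 + 1 + 4 + 2 + 3 + 1 + 0 + 0 = 12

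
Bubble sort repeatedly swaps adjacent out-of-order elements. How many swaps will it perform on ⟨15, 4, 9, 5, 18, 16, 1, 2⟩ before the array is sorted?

The minimum number of adjacent swaps to sort an array equals its inversion count, since every such swap removes exactly one inversion.
Count inversions — for each element, later elements that are smaller:
15: 4, 9, 5, 1, 2 → 5
4: 1, 2 → 2
9: 5, 1, 2 → 3
5: 1, 2 → 2
18: 16, 1, 2 → 3
16: 1, 2 → 2
1: none → 0
2: none → 0
Total inversions: 5 + 2 + 3 + 2 + 3 + 2 + 0 + 0 = 17

17 adjacent swaps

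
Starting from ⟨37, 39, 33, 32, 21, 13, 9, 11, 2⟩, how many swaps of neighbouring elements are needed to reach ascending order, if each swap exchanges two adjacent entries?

Minimum adjacent swaps = number of inversions (each swap of adjacent out-of-order elements removes one inversion and no swap can remove more).
Count inversions — for each element, later elements that are smaller:
37: 33, 32, 21, 13, 9, 11, 2 → 7
39: 33, 32, 21, 13, 9, 11, 2 → 7
33: 32, 21, 13, 9, 11, 2 → 6
32: 21, 13, 9, 11, 2 → 5
21: 13, 9, 11, 2 → 4
13: 9, 11, 2 → 3
9: 2 → 1
11: 2 → 1
2: none → 0
Total inversions: 7 + 7 + 6 + 5 + 4 + 3 + 1 + 1 + 0 = 34

34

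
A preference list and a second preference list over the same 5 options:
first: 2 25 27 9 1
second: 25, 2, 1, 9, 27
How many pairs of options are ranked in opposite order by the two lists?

Assign each item its position (1..5) in the first ordering, then rewrite the second ordering as that position sequence:
positions: 2→1, 25→2, 27→3, 9→4, 1→5
second ordering as positions: [2, 1, 5, 4, 3]
Discordant pairs = inversions in this position sequence.
2: 1 → 1
1: 0
5: 4, 3 → 2
4: 3 → 1
3: 0
Total: 1 + 0 + 2 + 1 + 0 = 4

4 pairs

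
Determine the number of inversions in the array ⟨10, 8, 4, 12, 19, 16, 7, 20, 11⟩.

13 inversions

Count, for each position, how many later elements it exceeds:
10: 3
8: 2
4: 0
12: 2
19: 3
16: 2
7: 0
20: 1
11: 0
Sum: 3 + 2 + 0 + 2 + 3 + 2 + 0 + 1 + 0 = 13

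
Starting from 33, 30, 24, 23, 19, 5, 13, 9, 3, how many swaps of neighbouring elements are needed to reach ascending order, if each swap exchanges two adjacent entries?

Each adjacent swap fixes exactly one inversion, so the minimum swap count equals the number of inversions.
Count inversions — for each element, later elements that are smaller:
33: 30, 24, 23, 19, 5, 13, 9, 3 → 8
30: 24, 23, 19, 5, 13, 9, 3 → 7
24: 23, 19, 5, 13, 9, 3 → 6
23: 19, 5, 13, 9, 3 → 5
19: 5, 13, 9, 3 → 4
5: 3 → 1
13: 9, 3 → 2
9: 3 → 1
3: none → 0
Total inversions: 8 + 7 + 6 + 5 + 4 + 1 + 2 + 1 + 0 = 34

34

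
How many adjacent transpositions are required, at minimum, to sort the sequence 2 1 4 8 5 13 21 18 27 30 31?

Each adjacent swap fixes exactly one inversion, so the minimum swap count equals the number of inversions.
Count inversions — for each element, later elements that are smaller:
2: 1 → 1
1: none → 0
4: none → 0
8: 5 → 1
5: none → 0
13: none → 0
21: 18 → 1
18: none → 0
27: none → 0
30: none → 0
31: none → 0
Total inversions: 1 + 0 + 0 + 1 + 0 + 0 + 1 + 0 + 0 + 0 + 0 = 3

3 adjacent swaps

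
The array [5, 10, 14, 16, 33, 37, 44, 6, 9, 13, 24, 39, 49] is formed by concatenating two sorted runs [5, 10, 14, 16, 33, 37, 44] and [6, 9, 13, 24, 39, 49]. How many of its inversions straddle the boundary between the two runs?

Take each right-half value and tally the left-half values above it:
r = 6: 10, 14, 16, 33, 37, 44 → 6
r = 9: 10, 14, 16, 33, 37, 44 → 6
r = 13: 14, 16, 33, 37, 44 → 5
r = 24: 33, 37, 44 → 3
r = 39: 44 → 1
r = 49: none → 0
Cross-inversions: 6 + 6 + 5 + 3 + 1 + 0 = 21

21 cross-inversions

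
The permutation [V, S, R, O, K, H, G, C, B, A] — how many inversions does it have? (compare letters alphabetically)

45

For each element, count later entries that are smaller:
V: 9
S: 8
R: 7
O: 6
K: 5
H: 4
G: 3
C: 2
B: 1
A: 0
Sum: 9 + 8 + 7 + 6 + 5 + 4 + 3 + 2 + 1 + 0 = 45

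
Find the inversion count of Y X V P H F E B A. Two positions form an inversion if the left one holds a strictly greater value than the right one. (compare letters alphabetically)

36 inversions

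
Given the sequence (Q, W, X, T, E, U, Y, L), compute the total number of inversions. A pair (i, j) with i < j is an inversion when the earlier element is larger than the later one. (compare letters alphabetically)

14

Element-by-element contributions:
Q → E, L → 2
W → T, E, U, L → 4
X → T, E, U, L → 4
T → E, L → 2
E → none → 0
U → L → 1
Y → L → 1
L → none → 0
Sum: 2 + 4 + 4 + 2 + 0 + 1 + 1 + 0 = 14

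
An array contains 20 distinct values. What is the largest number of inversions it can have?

A reversed (strictly descending) arrangement makes every pair an inversion, giving C(20, 2) inversions.
C(20, 2) = 20·19/2 = 190

190 inversions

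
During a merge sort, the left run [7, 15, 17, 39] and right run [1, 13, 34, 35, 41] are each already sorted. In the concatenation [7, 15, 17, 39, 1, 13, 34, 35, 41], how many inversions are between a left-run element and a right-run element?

There are 9 cross-inversions.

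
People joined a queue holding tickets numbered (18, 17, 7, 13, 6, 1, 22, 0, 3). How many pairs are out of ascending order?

For each element, count later entries that are smaller:
18 → 17, 7, 13, 6, 1, 0, 3 → 7
17 → 7, 13, 6, 1, 0, 3 → 6
7 → 6, 1, 0, 3 → 4
13 → 6, 1, 0, 3 → 4
6 → 1, 0, 3 → 3
1 → 0 → 1
22 → 0, 3 → 2
0 → none → 0
3 → none → 0
Sum: 7 + 6 + 4 + 4 + 3 + 1 + 2 + 0 + 0 = 27

27 inversions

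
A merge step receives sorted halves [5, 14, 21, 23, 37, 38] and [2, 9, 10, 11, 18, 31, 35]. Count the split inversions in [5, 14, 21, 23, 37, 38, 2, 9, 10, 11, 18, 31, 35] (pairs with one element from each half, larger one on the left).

Take each right-half value and tally the left-half values above it:
r = 2: 5, 14, 21, 23, 37, 38 → 6
r = 9: 14, 21, 23, 37, 38 → 5
r = 10: 14, 21, 23, 37, 38 → 5
r = 11: 14, 21, 23, 37, 38 → 5
r = 18: 21, 23, 37, 38 → 4
r = 31: 37, 38 → 2
r = 35: 37, 38 → 2
Cross-inversions: 6 + 5 + 5 + 5 + 4 + 2 + 2 = 29

29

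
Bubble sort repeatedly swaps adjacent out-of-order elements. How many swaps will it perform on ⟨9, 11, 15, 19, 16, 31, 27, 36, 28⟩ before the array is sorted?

4 swaps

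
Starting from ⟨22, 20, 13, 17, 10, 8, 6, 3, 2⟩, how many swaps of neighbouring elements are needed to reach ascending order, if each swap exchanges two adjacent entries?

35 swaps

The minimum number of adjacent swaps to sort an array equals its inversion count, since every such swap removes exactly one inversion.
Count inversions — for each element, later elements that are smaller:
22: 20, 13, 17, 10, 8, 6, 3, 2 → 8
20: 13, 17, 10, 8, 6, 3, 2 → 7
13: 10, 8, 6, 3, 2 → 5
17: 10, 8, 6, 3, 2 → 5
10: 8, 6, 3, 2 → 4
8: 6, 3, 2 → 3
6: 3, 2 → 2
3: 2 → 1
2: none → 0
Total inversions: 8 + 7 + 5 + 5 + 4 + 3 + 2 + 1 + 0 = 35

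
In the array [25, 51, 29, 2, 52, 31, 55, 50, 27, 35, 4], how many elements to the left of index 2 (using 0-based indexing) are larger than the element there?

The element at index 2 is 29.
Elements before it: 25, 51
Those larger than 29: 51

1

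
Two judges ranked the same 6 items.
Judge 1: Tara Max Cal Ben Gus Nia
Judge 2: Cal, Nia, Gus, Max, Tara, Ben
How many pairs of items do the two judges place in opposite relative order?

10 discordant pairs

Assign each item its position (1..6) in the first ordering, then rewrite the second ordering as that position sequence:
positions: Tara→1, Max→2, Cal→3, Ben→4, Gus→5, Nia→6
second ordering as positions: [3, 6, 5, 2, 1, 4]
Discordant pairs = inversions in this position sequence.
3: 2, 1 → 2
6: 5, 2, 1, 4 → 4
5: 2, 1, 4 → 3
2: 1 → 1
1: 0
4: 0
Total: 2 + 4 + 3 + 1 + 0 + 0 = 10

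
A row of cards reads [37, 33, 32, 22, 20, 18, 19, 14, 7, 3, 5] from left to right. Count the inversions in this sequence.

Element-by-element contributions:
37: 10
33: 9
32: 8
22: 7
20: 6
18: 4
19: 4
14: 3
7: 2
3: 0
5: 0
Sum: 10 + 9 + 8 + 7 + 6 + 4 + 4 + 3 + 2 + 0 + 0 = 53

53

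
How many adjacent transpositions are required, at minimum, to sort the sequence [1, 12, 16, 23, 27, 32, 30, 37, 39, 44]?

1 swap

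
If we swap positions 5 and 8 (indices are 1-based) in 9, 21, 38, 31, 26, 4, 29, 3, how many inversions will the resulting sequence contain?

14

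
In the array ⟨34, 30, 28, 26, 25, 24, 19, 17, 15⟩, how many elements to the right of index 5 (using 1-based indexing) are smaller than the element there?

The element at index 5 is 25.
Elements after it: 24, 19, 17, 15
Those smaller than 25: 24, 19, 17, 15

4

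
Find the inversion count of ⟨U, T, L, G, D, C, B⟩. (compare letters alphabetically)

For each element, count later entries that are smaller:
U → T, L, G, D, C, B → 6
T → L, G, D, C, B → 5
L → G, D, C, B → 4
G → D, C, B → 3
D → C, B → 2
C → B → 1
B → none → 0
Sum: 6 + 5 + 4 + 3 + 2 + 1 + 0 = 21

21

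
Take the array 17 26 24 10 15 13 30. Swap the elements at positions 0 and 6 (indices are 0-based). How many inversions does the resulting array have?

16 inversions

Positions 0 and 6 hold 17 and 30; after swapping, the array is [30, 26, 24, 10, 15, 13, 17].
Sweep left to right; for each value list the smaller values that follow it:
30 → 26, 24, 10, 15, 13, 17 → 6
26 → 24, 10, 15, 13, 17 → 5
24 → 10, 15, 13, 17 → 4
10 → none → 0
15 → 13 → 1
13 → none → 0
17 → none → 0
Sum: 6 + 5 + 4 + 0 + 1 + 0 + 0 = 16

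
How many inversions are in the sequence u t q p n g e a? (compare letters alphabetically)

28

Sweep left to right; for each value list the smaller values that follow it:
u: 7
t: 6
q: 5
p: 4
n: 3
g: 2
e: 1
a: 0
Sum: 7 + 6 + 5 + 4 + 3 + 2 + 1 + 0 = 28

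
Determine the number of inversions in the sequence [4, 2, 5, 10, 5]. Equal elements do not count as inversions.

Inversions: 2

Count, for each position, how many later elements it exceeds:
4 → 2 → 1
2 → none → 0
5 → none → 0
10 → 5 → 1
5 → none → 0
Sum: 1 + 0 + 0 + 1 + 0 = 2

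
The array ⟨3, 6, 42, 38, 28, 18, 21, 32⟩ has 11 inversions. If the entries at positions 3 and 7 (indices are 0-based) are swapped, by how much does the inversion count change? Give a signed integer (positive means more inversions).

-1

Positions 3 and 7 hold 38 and 32; after swapping, the array is [3, 6, 42, 32, 28, 18, 21, 38].
Sweep left to right; for each value list the smaller values that follow it:
3: 0
6: 0
42: 5
32: 3
28: 2
18: 0
21: 0
38: 0
Sum: 0 + 0 + 5 + 3 + 2 + 0 + 0 + 0 = 10
Change: 10 − 11 = -1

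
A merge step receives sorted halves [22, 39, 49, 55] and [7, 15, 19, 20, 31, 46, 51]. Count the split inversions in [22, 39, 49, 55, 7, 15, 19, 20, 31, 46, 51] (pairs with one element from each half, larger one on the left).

For each element r of the right run, count left-run elements greater than r:
r = 7: 22, 39, 49, 55 → 4
r = 15: 22, 39, 49, 55 → 4
r = 19: 22, 39, 49, 55 → 4
r = 20: 22, 39, 49, 55 → 4
r = 31: 39, 49, 55 → 3
r = 46: 49, 55 → 2
r = 51: 55 → 1
Cross-inversions: 4 + 4 + 4 + 4 + 3 + 2 + 1 = 22

22 cross-inversions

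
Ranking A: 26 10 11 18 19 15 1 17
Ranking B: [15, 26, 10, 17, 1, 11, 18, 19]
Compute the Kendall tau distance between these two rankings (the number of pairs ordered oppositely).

Assign each item its position (1..8) in the first ordering, then rewrite the second ordering as that position sequence:
positions: 26→1, 10→2, 11→3, 18→4, 19→5, 15→6, 1→7, 17→8
second ordering as positions: [6, 1, 2, 8, 7, 3, 4, 5]
Discordant pairs = inversions in this position sequence.
6: 1, 2, 3, 4, 5 → 5
1: 0
2: 0
8: 7, 3, 4, 5 → 4
7: 3, 4, 5 → 3
3: 0
4: 0
5: 0
Total: 5 + 0 + 0 + 4 + 3 + 0 + 0 + 0 = 12

12 discordant pairs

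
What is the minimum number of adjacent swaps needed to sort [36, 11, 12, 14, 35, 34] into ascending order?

6

Each adjacent swap fixes exactly one inversion, so the minimum swap count equals the number of inversions.
Count inversions — for each element, later elements that are smaller:
36: 11, 12, 14, 35, 34 → 5
11: none → 0
12: none → 0
14: none → 0
35: 34 → 1
34: none → 0
Total inversions: 5 + 0 + 0 + 0 + 1 + 0 = 6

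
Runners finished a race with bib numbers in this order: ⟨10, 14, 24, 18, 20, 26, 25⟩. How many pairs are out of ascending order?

3

Element-by-element contributions:
10 → none → 0
14 → none → 0
24 → 18, 20 → 2
18 → none → 0
20 → none → 0
26 → 25 → 1
25 → none → 0
Sum: 0 + 0 + 2 + 0 + 0 + 1 + 0 = 3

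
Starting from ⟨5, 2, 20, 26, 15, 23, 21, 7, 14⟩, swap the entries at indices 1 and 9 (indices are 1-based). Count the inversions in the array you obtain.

19

Positions 1 and 9 hold 5 and 14; after swapping, the array is [14, 2, 20, 26, 15, 23, 21, 7, 5].
For each element, count later entries that are smaller:
14 → 2, 7, 5 → 3
2 → none → 0
20 → 15, 7, 5 → 3
26 → 15, 23, 21, 7, 5 → 5
15 → 7, 5 → 2
23 → 21, 7, 5 → 3
21 → 7, 5 → 2
7 → 5 → 1
5 → none → 0
Sum: 3 + 0 + 3 + 5 + 2 + 3 + 2 + 1 + 0 = 19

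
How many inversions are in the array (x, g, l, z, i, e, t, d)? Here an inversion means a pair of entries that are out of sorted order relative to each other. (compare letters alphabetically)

19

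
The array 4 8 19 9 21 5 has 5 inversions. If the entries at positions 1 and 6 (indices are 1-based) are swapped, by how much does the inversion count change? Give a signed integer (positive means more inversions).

+1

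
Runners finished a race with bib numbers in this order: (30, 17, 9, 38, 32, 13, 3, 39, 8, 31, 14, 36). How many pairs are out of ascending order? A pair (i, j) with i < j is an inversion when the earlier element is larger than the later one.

32

For each element, count later entries that are smaller:
30: 6
17: 5
9: 2
38: 7
32: 5
13: 2
3: 0
39: 4
8: 0
31: 1
14: 0
36: 0
Sum: 6 + 5 + 2 + 7 + 5 + 2 + 0 + 4 + 0 + 1 + 0 + 0 = 32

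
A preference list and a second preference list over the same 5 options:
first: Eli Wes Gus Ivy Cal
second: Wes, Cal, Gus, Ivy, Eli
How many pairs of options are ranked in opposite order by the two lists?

Assign each item its position (1..5) in the first ordering, then rewrite the second ordering as that position sequence:
positions: Eli→1, Wes→2, Gus→3, Ivy→4, Cal→5
second ordering as positions: [2, 5, 3, 4, 1]
Discordant pairs = inversions in this position sequence.
2: 1 → 1
5: 3, 4, 1 → 3
3: 1 → 1
4: 1 → 1
1: 0
Total: 1 + 3 + 1 + 1 + 0 = 6

Pairs: 6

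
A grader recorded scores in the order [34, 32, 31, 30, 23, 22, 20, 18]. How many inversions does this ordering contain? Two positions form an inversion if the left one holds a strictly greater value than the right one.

28

For each element, count later entries that are smaller:
34 → 32, 31, 30, 23, 22, 20, 18 → 7
32 → 31, 30, 23, 22, 20, 18 → 6
31 → 30, 23, 22, 20, 18 → 5
30 → 23, 22, 20, 18 → 4
23 → 22, 20, 18 → 3
22 → 20, 18 → 2
20 → 18 → 1
18 → none → 0
Sum: 7 + 6 + 5 + 4 + 3 + 2 + 1 + 0 = 28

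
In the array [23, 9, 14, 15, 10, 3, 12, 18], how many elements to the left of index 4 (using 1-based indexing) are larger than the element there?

1 such element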